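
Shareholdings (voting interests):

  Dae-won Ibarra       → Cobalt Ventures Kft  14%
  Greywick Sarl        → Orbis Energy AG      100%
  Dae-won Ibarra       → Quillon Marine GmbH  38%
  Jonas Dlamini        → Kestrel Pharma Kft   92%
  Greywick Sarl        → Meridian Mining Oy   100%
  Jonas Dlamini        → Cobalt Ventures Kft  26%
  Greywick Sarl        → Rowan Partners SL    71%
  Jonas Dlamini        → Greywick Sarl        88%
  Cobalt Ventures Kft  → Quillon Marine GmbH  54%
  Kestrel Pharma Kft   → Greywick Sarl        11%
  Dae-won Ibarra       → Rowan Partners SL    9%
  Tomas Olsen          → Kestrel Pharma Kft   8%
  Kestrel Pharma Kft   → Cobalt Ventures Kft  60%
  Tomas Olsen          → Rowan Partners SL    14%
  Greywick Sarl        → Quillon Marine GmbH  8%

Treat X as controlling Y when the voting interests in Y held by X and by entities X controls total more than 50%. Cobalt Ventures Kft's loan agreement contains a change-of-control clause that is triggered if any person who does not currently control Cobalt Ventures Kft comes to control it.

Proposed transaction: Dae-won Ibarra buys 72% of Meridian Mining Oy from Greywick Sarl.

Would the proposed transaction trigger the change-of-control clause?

No

The purchase adds only to Dae-won's holdings (Greywick's stake shrinks), so Dae-won is the only person who could newly come to control Cobalt.
Dae-won's largest direct stake is 38% in Quillon, which does not meet the threshold, so Dae-won controls no company.
In Cobalt, Dae-won's side holds only 14%, not > 50%.
So before the transaction, Dae-won does not control Cobalt.
After the purchase, Dae-won holds 72% of Meridian directly, and Greywick's stake falls to 28%.
Dae-won holds 72% of Meridian, so Dae-won controls Meridian.
After the transaction, Dae-won's side holds 14% of Cobalt, not > 50%, so Dae-won still does not control Cobalt.
No new person acquires control, so the clause is not triggered.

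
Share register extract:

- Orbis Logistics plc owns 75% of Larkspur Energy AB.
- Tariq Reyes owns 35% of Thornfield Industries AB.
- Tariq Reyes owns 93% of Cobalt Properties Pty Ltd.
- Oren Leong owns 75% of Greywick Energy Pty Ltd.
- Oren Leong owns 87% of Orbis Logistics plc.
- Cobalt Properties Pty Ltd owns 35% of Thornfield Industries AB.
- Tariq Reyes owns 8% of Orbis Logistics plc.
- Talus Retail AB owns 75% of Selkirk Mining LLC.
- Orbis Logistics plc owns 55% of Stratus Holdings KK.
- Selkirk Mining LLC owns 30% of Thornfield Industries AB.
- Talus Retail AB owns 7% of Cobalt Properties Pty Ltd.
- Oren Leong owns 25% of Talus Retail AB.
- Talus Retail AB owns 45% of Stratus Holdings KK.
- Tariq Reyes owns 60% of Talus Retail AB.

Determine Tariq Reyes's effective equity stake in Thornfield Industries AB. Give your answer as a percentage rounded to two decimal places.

Tariq reaches Thornfield along 4 paths.
Direct stake: 35% = 35%.
Via Talus → Cobalt: 60% × 7% × 35% = 1.47%.
Via Cobalt: 93% × 35% = 32.55%.
Via Talus → Selkirk: 60% × 75% × 30% = 13.5%.
Total: 35% + 1.47% + 32.55% + 13.5% = 82.52%.

82.52%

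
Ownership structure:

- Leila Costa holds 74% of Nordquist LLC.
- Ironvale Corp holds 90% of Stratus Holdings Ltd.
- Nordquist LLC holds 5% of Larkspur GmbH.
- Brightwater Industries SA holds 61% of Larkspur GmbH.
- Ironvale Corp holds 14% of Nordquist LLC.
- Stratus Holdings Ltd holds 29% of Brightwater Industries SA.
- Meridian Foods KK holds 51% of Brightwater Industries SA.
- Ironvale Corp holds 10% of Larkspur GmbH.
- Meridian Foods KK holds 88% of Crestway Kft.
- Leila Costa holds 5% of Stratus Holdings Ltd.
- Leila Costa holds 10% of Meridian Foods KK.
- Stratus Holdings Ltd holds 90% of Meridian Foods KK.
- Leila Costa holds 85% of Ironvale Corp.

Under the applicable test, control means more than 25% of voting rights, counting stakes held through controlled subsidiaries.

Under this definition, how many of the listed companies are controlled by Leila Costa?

7

Leila holds 85% of Ironvale, so Leila controls Ironvale.
Ironvale and Leila together hold 90% + 5% = 95% of Stratus, so Leila controls Stratus.
Leila and Ironvale together hold 74% + 14% = 88% of Nordquist, so Leila controls Nordquist.
Leila and Stratus together hold 10% + 90% = 100% of Meridian, so Leila controls Meridian.
Stratus and Meridian together hold 29% + 51% = 80% of Brightwater, so Leila controls Brightwater.
Nordquist and Brightwater and Ironvale together hold 5% + 61% + 10% = 76% of Larkspur, so Leila controls Larkspur.
Meridian holds 88% of Crestway, so Leila controls Crestway.
Leila controls 7 companies.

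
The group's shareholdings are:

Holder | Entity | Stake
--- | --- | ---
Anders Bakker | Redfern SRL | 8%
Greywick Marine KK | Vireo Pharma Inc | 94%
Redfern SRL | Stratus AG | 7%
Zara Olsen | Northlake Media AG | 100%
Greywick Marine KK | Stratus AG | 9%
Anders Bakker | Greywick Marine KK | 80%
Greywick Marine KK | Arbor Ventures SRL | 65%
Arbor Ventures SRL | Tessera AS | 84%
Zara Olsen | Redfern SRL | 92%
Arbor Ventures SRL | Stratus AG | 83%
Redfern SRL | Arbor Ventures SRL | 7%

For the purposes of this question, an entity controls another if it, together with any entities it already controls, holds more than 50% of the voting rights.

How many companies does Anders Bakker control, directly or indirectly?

5

Anders holds 80% of Greywick, so Anders controls Greywick.
Greywick holds 65% of Arbor, so Anders controls Arbor.
Arbor and Greywick together hold 83% + 9% = 92% of Stratus, so Anders controls Stratus.
Greywick holds 94% of Vireo, so Anders controls Vireo.
Arbor holds 84% of Tessera, so Anders controls Tessera.
No other company's threshold is met.
Anders controls 5 companies.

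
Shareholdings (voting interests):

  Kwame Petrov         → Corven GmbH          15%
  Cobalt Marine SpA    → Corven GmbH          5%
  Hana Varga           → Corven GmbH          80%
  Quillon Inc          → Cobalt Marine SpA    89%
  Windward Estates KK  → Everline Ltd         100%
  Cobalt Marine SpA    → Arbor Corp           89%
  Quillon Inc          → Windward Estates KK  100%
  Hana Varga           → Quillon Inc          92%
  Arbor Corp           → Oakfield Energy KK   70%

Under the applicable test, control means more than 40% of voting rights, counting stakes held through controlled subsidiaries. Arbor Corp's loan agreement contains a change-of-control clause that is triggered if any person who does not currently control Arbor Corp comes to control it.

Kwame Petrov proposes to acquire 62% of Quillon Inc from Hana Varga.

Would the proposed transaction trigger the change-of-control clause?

Yes

The purchase adds only to Kwame's holdings (Hana's stake shrinks), so Kwame is the only person who could newly come to control Arbor.
Kwame's largest direct stake is 15% in Corven, which does not meet the threshold, so Kwame controls no company.
Neither Kwame nor any entity Kwame controls holds any voting interest in Arbor.
So before the transaction, Kwame does not control Arbor.
After the purchase, Kwame holds 62% of Quillon directly, and Hana's stake falls to 30%.
Kwame holds 62% of Quillon, so Kwame controls Quillon.
Quillon holds 89% of Cobalt, so Kwame controls Cobalt.
Cobalt holds 89% of Arbor, so Kwame controls Arbor.
Kwame did not control Arbor before and does after, so the clause is triggered.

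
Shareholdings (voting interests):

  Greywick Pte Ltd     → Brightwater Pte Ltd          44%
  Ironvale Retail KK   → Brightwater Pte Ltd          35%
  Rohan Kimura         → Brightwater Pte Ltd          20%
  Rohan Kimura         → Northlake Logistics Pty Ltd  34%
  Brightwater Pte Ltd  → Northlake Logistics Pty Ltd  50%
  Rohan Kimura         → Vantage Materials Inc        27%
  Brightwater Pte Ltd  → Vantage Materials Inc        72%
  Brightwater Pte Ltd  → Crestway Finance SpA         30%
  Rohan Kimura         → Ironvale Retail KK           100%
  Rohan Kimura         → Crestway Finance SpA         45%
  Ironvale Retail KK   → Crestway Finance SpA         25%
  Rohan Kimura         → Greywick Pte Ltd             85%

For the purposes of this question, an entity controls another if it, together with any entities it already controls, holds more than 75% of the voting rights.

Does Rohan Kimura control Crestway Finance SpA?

Rohan holds 100% of Ironvale, so Rohan controls Ironvale.
Rohan holds 85% of Greywick, so Rohan controls Greywick.
Greywick and Ironvale and Rohan together hold 44% + 35% + 20% = 99% of Brightwater, so Rohan controls Brightwater.
Rohan and Ironvale and Brightwater together hold 45% + 25% + 30% = 100% of Crestway, so Rohan controls Crestway.

Yes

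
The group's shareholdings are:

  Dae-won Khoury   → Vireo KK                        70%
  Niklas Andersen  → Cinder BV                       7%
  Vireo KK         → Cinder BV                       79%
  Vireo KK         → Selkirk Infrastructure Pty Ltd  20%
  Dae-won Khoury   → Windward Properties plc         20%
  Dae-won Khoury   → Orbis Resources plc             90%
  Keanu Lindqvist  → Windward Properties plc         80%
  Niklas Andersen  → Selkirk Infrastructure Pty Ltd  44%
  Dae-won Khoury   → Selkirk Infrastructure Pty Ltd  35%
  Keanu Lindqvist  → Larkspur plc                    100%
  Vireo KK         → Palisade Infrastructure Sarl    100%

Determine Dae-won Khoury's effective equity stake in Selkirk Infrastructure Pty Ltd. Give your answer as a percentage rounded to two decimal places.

Dae-won reaches Selkirk along 2 paths.
Direct stake: 35% = 35%.
Via Vireo: 70% × 20% = 14%.
Total: 35% + 14% = 49%.
Rounded: 49.00%.

49.00%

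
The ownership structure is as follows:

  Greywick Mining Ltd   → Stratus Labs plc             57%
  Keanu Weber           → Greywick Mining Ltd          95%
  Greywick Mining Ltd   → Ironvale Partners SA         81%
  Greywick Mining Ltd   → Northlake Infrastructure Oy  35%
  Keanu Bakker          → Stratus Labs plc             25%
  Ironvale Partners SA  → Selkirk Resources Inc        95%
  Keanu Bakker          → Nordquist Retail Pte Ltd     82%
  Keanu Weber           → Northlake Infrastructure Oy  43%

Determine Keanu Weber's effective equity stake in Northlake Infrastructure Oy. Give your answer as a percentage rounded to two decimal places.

Keanu Weber reaches Northlake along 2 paths.
Direct stake: 43% = 43%.
Via Greywick: 95% × 35% = 33.25%.
Total: 43% + 33.25% = 76.25%.

76.25%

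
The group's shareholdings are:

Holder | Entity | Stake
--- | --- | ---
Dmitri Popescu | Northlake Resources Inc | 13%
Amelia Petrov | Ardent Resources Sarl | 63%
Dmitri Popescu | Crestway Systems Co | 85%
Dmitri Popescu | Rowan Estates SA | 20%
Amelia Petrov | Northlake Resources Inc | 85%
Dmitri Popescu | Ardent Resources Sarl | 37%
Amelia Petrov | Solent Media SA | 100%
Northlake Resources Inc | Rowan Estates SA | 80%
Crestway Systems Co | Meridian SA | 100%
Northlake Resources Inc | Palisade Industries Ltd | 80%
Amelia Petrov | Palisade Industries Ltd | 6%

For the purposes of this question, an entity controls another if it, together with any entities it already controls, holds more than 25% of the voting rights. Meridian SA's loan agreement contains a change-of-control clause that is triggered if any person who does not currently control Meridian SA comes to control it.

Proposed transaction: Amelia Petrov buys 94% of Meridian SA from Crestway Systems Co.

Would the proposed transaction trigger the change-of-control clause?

Yes

The purchase adds only to Amelia's holdings (Crestway's stake shrinks), so Amelia is the only person who could newly come to control Meridian.
Amelia holds 85% of Northlake, so Amelia controls Northlake.
Amelia holds 63% of Ardent, so Amelia controls Ardent.
Northlake and Amelia together hold 80% + 6% = 86% of Palisade, so Amelia controls Palisade.
Northlake holds 80% of Rowan, so Amelia controls Rowan.
Amelia holds 100% of Solent, so Amelia controls Solent.
Neither Amelia nor any entity Amelia controls holds any voting interest in Meridian.
So before the transaction, Amelia does not control Meridian.
After the purchase, Amelia holds 94% of Meridian directly, and Crestway's stake falls to 6%.
Amelia holds 94% of Meridian, so Amelia controls Meridian.
Amelia did not control Meridian before and does after, so the clause is triggered.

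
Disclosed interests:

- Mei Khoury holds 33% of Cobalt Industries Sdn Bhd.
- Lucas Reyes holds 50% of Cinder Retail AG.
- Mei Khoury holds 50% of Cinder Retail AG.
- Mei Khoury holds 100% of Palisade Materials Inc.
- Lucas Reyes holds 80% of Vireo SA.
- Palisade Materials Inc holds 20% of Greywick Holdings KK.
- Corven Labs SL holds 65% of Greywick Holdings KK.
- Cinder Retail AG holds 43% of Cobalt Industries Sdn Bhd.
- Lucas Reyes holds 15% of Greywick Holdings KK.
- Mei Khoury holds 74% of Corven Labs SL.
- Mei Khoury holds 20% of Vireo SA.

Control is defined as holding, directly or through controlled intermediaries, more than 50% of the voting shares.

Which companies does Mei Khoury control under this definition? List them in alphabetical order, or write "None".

Corven Labs SL, Greywick Holdings KK, Palisade Materials Inc

Mei holds 74% of Corven, so Mei controls Corven.
Mei holds 100% of Palisade, so Mei controls Palisade.
Palisade and Corven together hold 20% + 65% = 85% of Greywick, so Mei controls Greywick.
No other company's threshold is met.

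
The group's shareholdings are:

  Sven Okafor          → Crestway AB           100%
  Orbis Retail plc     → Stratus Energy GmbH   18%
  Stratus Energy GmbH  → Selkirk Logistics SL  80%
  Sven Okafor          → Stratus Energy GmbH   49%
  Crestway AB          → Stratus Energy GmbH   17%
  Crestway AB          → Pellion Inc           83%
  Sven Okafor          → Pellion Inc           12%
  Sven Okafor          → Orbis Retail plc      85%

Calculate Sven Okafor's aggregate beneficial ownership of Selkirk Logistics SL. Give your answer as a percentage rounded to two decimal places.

65.04%

Sven reaches Selkirk along 3 paths.
Via Stratus: 49% × 80% = 39.2%.
Via Orbis → Stratus: 85% × 18% × 80% = 12.24%.
Via Crestway → Stratus: 100% × 17% × 80% = 13.6%.
Total: 39.2% + 12.24% + 13.6% = 65.04%.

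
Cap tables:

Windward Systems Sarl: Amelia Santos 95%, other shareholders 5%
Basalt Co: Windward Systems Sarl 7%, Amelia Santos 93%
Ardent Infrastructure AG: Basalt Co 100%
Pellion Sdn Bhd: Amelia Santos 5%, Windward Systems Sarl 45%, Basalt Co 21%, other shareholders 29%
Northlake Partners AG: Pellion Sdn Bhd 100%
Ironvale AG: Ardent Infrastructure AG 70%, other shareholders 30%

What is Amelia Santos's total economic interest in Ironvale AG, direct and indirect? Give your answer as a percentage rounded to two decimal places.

Amelia reaches Ironvale along 2 paths.
Via Windward → Basalt → Ardent: 95% × 7% × 100% × 70% = 4.655%.
Via Basalt → Ardent: 93% × 100% × 70% = 65.1%.
Total: 4.655% + 65.1% = 69.755%.
Rounded: 69.76%.

69.76%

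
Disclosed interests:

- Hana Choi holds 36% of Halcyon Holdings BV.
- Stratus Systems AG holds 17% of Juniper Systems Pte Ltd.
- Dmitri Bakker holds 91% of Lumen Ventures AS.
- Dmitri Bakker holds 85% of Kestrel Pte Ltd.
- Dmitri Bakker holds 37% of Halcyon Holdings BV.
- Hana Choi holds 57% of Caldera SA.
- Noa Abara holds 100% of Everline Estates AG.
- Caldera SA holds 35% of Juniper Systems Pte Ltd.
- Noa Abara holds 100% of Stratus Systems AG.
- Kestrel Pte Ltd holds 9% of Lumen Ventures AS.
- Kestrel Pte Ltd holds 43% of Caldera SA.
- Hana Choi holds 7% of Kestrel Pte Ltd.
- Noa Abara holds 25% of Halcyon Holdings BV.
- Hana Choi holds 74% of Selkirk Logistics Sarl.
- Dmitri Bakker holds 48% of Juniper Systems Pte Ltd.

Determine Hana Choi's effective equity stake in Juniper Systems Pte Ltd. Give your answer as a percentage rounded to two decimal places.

Hana reaches Juniper along 2 paths.
Via Caldera: 57% × 35% = 19.95%.
Via Kestrel → Caldera: 7% × 43% × 35% = 1.0535%.
Total: 19.95% + 1.0535% = 21.0035%.
Rounded: 21.00%.

21.00%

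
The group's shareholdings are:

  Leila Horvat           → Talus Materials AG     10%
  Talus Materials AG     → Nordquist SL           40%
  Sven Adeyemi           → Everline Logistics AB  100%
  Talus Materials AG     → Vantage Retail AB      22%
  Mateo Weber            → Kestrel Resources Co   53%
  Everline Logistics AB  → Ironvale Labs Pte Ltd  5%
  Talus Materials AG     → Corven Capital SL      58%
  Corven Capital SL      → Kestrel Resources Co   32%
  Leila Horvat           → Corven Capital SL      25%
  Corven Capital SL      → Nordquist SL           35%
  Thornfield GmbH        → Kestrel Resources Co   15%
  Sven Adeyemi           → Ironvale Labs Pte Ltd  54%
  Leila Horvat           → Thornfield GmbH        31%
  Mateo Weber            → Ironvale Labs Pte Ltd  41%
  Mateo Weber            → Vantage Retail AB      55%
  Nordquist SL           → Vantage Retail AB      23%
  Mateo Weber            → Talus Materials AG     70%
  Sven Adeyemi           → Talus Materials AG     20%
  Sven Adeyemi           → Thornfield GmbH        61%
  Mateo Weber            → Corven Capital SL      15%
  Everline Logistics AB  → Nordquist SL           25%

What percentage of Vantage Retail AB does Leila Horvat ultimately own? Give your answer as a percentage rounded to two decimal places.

5.60%

Leila reaches Vantage along 4 paths.
Via Talus: 10% × 22% = 2.2%.
Via Talus → Corven → Nordquist: 10% × 58% × 35% × 23% = 0.4669%.
Via Corven → Nordquist: 25% × 35% × 23% = 2.0125%.
Via Talus → Nordquist: 10% × 40% × 23% = 0.92%.
Total: 2.2% + 0.4669% + 2.0125% + 0.92% = 5.5994%.
Rounded: 5.60%.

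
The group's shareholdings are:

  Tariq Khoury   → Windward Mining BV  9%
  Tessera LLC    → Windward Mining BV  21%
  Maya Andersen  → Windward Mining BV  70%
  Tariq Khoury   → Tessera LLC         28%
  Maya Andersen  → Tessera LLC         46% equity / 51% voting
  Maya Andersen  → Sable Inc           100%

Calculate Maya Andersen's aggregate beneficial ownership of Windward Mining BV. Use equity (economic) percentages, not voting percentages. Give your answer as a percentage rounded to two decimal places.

Maya reaches Windward along 2 paths.
Direct stake: 70% = 70%.
Via Tessera: 46% × 21% = 9.66%.
Total: 70% + 9.66% = 79.66%.

79.66%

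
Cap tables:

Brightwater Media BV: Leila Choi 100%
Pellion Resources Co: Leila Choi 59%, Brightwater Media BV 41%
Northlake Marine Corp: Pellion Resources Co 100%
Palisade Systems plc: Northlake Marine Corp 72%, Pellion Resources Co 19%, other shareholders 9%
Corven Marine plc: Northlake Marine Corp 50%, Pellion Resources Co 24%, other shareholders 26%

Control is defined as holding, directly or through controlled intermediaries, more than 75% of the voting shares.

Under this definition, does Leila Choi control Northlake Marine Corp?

Leila holds 100% of Brightwater, so Leila controls Brightwater.
Leila and Brightwater together hold 59% + 41% = 100% of Pellion, so Leila controls Pellion.
Pellion holds 100% of Northlake, so Leila controls Northlake.

Yes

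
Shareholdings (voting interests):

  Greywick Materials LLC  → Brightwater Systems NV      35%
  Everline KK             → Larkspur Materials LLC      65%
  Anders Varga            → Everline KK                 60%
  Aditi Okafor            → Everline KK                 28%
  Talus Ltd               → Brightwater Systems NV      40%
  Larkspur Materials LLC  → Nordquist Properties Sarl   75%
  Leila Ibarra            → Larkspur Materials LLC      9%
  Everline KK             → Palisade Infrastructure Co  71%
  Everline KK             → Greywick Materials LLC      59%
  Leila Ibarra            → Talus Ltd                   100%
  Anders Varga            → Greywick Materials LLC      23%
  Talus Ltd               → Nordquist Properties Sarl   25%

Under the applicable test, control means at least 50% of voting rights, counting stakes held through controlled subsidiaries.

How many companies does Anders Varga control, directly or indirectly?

Anders holds 60% of Everline, so Anders controls Everline.
Everline holds 65% of Larkspur, so Anders controls Larkspur.
Everline and Anders together hold 59% + 23% = 82% of Greywick, so Anders controls Greywick.
Everline holds 71% of Palisade, so Anders controls Palisade.
Larkspur holds 75% of Nordquist, so Anders controls Nordquist.
No other company's threshold is met.
Anders controls 5 companies.

5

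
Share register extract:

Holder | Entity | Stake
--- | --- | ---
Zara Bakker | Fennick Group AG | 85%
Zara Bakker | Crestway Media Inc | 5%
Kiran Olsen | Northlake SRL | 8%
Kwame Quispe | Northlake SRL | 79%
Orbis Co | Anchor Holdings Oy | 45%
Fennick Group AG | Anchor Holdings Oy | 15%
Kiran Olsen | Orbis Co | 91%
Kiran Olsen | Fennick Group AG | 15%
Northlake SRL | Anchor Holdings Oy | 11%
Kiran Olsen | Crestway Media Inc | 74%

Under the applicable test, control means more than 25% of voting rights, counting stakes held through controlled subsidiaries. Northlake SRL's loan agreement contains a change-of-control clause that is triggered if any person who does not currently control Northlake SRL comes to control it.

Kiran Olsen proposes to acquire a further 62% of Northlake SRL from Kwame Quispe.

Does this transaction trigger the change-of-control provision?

Yes

The purchase adds only to Kiran's holdings (Kwame's stake shrinks), so Kiran is the only person who could newly come to control Northlake.
Kiran holds 74% of Crestway, so Kiran controls Crestway.
Kiran holds 91% of Orbis, so Kiran controls Orbis.
Orbis holds 45% of Anchor, so Kiran controls Anchor.
In Northlake, Kiran's side holds only 8%, not > 25%.
So before the transaction, Kiran does not control Northlake.
After the purchase, Kiran's direct stake in Northlake rises to 8% + 62% = 70%, and Kwame's stake falls to 17%.
Kiran holds 70% of Northlake, so Kiran controls Northlake.
Kiran did not control Northlake before and does after, so the clause is triggered.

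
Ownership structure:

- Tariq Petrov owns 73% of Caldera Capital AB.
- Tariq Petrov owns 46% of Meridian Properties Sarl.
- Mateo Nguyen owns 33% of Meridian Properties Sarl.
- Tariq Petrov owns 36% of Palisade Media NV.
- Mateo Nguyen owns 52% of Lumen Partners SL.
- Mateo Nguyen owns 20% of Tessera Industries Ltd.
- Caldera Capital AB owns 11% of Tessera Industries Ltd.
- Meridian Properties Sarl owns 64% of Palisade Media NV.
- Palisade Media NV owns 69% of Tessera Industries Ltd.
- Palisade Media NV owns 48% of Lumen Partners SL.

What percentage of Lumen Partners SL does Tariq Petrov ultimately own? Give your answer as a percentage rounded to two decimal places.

Tariq reaches Lumen along 2 paths.
Via Palisade: 36% × 48% = 17.28%.
Via Meridian → Palisade: 46% × 64% × 48% = 14.1312%.
Total: 17.28% + 14.1312% = 31.4112%.
Rounded: 31.41%.

31.41%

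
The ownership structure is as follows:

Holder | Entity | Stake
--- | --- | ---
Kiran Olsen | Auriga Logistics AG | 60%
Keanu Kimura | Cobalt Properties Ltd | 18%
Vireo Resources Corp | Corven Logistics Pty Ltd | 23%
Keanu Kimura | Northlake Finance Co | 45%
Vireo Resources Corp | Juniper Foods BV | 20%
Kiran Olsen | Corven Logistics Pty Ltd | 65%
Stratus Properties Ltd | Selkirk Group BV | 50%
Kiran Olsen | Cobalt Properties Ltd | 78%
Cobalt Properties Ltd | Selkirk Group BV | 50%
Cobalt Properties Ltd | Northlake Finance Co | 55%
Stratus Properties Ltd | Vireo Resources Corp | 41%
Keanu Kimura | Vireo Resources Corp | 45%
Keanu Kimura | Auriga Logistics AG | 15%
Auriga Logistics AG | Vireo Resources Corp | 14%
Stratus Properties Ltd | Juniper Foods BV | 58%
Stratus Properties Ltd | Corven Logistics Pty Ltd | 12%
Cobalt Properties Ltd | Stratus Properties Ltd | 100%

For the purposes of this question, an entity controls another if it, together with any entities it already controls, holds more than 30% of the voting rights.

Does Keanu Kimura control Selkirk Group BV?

No

Keanu holds 45% of Northlake, so Keanu controls Northlake.
Keanu holds 45% of Vireo, so Keanu controls Vireo.
Neither Keanu nor any entity Keanu controls holds any voting interest in Selkirk.
So Keanu does not control Selkirk.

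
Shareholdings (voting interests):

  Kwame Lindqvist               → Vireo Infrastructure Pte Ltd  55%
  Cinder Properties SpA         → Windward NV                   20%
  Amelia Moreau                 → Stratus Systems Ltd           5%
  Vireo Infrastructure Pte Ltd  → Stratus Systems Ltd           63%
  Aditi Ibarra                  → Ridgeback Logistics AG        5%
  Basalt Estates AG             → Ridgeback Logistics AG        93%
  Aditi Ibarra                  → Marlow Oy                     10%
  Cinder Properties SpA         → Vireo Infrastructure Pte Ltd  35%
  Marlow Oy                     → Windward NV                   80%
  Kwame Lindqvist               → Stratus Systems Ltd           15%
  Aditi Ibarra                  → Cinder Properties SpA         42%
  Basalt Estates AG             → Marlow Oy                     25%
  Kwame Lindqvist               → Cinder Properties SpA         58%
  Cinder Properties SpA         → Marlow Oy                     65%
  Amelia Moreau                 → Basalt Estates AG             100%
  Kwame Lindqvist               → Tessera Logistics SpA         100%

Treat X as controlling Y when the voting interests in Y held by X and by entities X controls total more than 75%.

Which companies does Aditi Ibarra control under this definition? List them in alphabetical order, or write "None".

Aditi's largest direct stake is 42% in Cinder, which does not meet the threshold.

None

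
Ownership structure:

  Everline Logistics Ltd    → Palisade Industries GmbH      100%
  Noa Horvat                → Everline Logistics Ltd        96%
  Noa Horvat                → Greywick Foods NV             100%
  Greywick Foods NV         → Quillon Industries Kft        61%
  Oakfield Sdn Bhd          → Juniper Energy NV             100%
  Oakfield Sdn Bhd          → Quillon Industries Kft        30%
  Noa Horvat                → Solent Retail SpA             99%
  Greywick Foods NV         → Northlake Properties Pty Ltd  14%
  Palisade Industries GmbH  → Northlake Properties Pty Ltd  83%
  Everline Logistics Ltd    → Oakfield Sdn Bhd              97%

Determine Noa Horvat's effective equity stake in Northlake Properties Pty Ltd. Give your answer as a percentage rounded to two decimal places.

93.68%

Noa reaches Northlake along 2 paths.
Via Everline → Palisade: 96% × 100% × 83% = 79.68%.
Via Greywick: 100% × 14% = 14%.
Total: 79.68% + 14% = 93.68%.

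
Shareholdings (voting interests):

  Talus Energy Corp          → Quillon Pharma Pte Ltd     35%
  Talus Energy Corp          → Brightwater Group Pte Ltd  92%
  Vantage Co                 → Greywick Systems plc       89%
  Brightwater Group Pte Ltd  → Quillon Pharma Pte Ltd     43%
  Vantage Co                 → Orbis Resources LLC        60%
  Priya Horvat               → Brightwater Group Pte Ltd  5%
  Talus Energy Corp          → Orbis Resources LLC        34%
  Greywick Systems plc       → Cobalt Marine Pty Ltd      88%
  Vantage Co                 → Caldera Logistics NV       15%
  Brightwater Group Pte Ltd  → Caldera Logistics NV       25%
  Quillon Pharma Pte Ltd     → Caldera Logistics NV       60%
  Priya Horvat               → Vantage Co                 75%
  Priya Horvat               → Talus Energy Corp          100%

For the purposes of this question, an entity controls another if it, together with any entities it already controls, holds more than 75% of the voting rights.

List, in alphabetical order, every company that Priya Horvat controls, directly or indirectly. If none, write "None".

Priya holds 100% of Talus, so Priya controls Talus.
Priya and Talus together hold 5% + 92% = 97% of Brightwater, so Priya controls Brightwater.
Talus and Brightwater together hold 35% + 43% = 78% of Quillon, so Priya controls Quillon.
Quillon and Brightwater together hold 60% + 25% = 85% of Caldera, so Priya controls Caldera.
No other company's threshold is met.

Brightwater Group Pte Ltd, Caldera Logistics NV, Quillon Pharma Pte Ltd, Talus Energy Corp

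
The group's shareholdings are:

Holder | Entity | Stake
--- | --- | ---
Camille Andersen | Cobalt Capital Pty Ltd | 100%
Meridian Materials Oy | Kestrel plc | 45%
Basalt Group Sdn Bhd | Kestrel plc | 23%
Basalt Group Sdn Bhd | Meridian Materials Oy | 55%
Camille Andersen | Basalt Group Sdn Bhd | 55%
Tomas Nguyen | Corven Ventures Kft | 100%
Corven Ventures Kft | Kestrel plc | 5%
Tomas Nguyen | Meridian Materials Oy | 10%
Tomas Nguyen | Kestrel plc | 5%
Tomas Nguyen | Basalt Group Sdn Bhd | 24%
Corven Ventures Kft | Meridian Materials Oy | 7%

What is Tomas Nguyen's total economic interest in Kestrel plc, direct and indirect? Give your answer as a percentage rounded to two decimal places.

29.11%

Tomas reaches Kestrel along 6 paths.
Via Basalt: 24% × 23% = 5.52%.
Via Corven: 100% × 5% = 5%.
Via Meridian: 10% × 45% = 4.5%.
Via Basalt → Meridian: 24% × 55% × 45% = 5.94%.
Via Corven → Meridian: 100% × 7% × 45% = 3.15%.
Direct stake: 5% = 5%.
Total: 5.52% + 5% + 4.5% + 5.94% + 3.15% + 5% = 29.11%.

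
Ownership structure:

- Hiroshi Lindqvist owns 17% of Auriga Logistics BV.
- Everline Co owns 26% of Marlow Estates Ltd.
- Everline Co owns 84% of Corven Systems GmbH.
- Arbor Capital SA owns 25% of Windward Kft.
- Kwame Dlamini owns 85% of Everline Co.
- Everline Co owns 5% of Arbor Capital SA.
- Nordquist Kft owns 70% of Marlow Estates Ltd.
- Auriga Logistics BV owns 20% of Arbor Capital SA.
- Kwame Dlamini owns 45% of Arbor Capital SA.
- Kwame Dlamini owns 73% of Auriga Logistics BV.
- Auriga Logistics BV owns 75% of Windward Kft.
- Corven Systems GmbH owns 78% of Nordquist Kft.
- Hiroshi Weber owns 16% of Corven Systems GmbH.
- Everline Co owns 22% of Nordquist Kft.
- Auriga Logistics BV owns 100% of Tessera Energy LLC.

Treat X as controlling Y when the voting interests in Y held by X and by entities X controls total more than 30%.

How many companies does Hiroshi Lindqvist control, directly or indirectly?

0

Hiroshi Lindqvist's largest direct stake is 17% in Auriga, which does not meet the threshold.
Hiroshi Lindqvist controls 0 companies.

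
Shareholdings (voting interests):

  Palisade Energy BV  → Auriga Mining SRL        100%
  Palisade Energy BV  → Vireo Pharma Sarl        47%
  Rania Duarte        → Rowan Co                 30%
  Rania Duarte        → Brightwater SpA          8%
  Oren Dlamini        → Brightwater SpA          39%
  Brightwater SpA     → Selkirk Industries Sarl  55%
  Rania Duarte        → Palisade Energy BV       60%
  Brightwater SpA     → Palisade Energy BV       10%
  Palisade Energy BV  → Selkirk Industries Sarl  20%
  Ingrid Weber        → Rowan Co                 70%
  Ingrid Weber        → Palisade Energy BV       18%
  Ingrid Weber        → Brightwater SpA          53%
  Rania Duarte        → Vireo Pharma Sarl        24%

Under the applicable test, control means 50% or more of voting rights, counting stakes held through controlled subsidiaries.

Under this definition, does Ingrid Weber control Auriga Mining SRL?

Ingrid holds 53% of Brightwater, so Ingrid controls Brightwater.
Brightwater holds 55% of Selkirk, so Ingrid controls Selkirk.
Ingrid holds 70% of Rowan, so Ingrid controls Rowan.
Neither Ingrid nor any entity Ingrid controls holds any voting interest in Auriga.
So Ingrid does not control Auriga.

No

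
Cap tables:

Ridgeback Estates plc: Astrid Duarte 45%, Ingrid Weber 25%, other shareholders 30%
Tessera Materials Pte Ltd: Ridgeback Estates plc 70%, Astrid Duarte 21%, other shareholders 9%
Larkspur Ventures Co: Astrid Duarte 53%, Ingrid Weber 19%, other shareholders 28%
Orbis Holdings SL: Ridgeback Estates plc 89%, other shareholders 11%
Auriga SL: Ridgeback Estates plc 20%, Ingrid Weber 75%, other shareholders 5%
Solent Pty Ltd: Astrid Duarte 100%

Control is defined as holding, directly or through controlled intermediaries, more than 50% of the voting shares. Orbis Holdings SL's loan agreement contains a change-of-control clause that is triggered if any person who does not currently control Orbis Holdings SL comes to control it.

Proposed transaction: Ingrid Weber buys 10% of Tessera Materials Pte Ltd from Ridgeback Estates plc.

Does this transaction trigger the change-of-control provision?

No

The purchase adds only to Ingrid's holdings (Ridgeback's stake shrinks), so Ingrid is the only person who could newly come to control Orbis.
Ingrid holds 75% of Auriga, so Ingrid controls Auriga.
Neither Ingrid nor any entity Ingrid controls holds any voting interest in Orbis.
So before the transaction, Ingrid does not control Orbis.
After the purchase, Ingrid holds 10% of Tessera directly, and Ridgeback's stake falls to 60%.
Ingrid's side now holds 10% of Tessera, not > 50%, so Ingrid still does not control Tessera.
After the transaction, neither Ingrid nor any entity Ingrid controls holds a voting interest in Orbis, so Ingrid still does not control it.
No new person acquires control, so the clause is not triggered.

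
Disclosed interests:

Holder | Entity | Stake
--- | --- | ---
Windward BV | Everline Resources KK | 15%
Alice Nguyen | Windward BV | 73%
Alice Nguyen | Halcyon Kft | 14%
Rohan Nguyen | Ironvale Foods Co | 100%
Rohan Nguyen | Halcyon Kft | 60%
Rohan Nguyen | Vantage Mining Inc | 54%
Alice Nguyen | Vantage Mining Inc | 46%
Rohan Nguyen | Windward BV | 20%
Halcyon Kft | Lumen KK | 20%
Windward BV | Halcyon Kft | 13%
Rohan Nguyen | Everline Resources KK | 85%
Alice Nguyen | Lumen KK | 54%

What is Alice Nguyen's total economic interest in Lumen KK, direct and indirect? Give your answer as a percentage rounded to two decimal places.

58.70%

Alice reaches Lumen along 3 paths.
Via Halcyon: 14% × 20% = 2.8%.
Via Windward → Halcyon: 73% × 13% × 20% = 1.898%.
Direct stake: 54% = 54%.
Total: 2.8% + 1.898% + 54% = 58.698%.
Rounded: 58.70%.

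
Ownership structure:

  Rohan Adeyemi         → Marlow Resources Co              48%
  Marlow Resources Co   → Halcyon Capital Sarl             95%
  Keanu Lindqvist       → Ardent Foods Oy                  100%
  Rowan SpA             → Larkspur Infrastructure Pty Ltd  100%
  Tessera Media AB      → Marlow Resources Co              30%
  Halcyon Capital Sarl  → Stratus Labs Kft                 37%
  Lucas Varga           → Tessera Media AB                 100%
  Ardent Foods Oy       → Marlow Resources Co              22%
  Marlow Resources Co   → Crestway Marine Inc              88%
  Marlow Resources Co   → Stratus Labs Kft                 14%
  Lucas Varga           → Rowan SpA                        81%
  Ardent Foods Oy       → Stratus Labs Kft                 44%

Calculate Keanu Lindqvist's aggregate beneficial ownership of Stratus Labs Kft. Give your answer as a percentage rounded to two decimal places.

Keanu reaches Stratus along 3 paths.
Via Ardent: 100% × 44% = 44%.
Via Ardent → Marlow → Halcyon: 100% × 22% × 95% × 37% = 7.733%.
Via Ardent → Marlow: 100% × 22% × 14% = 3.08%.
Total: 44% + 7.733% + 3.08% = 54.813%.
Rounded: 54.81%.

54.81%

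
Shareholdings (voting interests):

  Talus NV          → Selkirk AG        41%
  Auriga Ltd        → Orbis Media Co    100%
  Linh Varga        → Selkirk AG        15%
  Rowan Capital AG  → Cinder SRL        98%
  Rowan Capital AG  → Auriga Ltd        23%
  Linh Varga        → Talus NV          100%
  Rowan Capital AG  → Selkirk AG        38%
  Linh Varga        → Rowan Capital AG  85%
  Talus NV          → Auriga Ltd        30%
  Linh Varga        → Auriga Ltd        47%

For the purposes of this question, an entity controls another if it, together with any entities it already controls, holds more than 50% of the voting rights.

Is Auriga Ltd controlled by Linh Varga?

Yes

Linh holds 85% of Rowan, so Linh controls Rowan.
Linh holds 100% of Talus, so Linh controls Talus.
Rowan and Talus and Linh together hold 23% + 30% + 47% = 100% of Auriga, so Linh controls Auriga.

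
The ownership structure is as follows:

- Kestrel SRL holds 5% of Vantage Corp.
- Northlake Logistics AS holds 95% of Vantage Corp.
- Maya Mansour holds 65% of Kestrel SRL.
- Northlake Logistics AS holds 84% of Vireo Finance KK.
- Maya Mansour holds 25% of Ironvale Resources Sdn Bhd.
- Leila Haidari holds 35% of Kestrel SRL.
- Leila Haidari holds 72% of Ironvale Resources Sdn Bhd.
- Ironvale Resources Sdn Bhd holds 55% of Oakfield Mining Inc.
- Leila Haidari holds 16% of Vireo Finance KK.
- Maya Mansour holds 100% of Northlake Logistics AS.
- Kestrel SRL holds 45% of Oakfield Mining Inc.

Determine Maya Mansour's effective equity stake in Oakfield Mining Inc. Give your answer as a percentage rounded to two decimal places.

43.00%

Maya reaches Oakfield along 2 paths.
Via Ironvale: 25% × 55% = 13.75%.
Via Kestrel: 65% × 45% = 29.25%.
Total: 13.75% + 29.25% = 43%.
Rounded: 43.00%.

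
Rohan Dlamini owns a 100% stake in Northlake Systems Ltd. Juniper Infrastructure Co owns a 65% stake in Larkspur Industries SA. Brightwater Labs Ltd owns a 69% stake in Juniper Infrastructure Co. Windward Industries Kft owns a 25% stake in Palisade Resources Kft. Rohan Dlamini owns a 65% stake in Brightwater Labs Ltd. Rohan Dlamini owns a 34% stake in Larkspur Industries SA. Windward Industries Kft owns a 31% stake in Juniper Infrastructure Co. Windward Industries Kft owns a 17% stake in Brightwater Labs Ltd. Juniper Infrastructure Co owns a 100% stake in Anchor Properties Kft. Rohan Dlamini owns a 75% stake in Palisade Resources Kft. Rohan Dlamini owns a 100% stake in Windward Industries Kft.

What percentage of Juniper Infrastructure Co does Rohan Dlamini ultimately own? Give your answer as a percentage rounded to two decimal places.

Rohan reaches Juniper along 3 paths.
Via Windward → Brightwater: 100% × 17% × 69% = 11.73%.
Via Brightwater: 65% × 69% = 44.85%.
Via Windward: 100% × 31% = 31%.
Total: 11.73% + 44.85% + 31% = 87.58%.

87.58%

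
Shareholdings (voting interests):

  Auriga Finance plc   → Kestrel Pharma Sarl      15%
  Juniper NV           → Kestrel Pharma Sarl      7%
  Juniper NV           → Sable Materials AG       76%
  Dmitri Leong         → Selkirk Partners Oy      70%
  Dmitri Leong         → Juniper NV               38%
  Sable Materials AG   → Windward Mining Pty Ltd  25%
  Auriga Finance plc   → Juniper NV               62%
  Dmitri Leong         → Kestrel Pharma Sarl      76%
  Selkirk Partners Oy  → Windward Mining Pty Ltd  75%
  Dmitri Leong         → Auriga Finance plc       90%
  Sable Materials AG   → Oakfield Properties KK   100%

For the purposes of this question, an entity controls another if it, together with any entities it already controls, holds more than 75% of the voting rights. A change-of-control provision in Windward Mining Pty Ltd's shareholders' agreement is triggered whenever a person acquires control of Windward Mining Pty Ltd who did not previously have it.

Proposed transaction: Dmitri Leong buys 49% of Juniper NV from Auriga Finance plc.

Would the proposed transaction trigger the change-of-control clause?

No

The purchase adds only to Dmitri's holdings (Auriga's stake shrinks), so Dmitri is the only person who could newly come to control Windward.
Dmitri holds 90% of Auriga, so Dmitri controls Auriga.
Dmitri and Auriga together hold 38% + 62% = 100% of Juniper, so Dmitri controls Juniper.
Auriga and Juniper and Dmitri together hold 15% + 7% + 76% = 98% of Kestrel, so Dmitri controls Kestrel.
Juniper holds 76% of Sable, so Dmitri controls Sable.
Sable holds 100% of Oakfield, so Dmitri controls Oakfield.
In Windward, Dmitri's side holds only 25%, not > 75%.
So before the transaction, Dmitri does not control Windward.
After the purchase, Dmitri's direct stake in Juniper rises to 38% + 49% = 87%, and Auriga's stake falls to 13%.
Dmitri and Auriga together hold 87% + 13% = 100% of Juniper, so Dmitri controls Juniper.
After the transaction, Dmitri's side holds 25% of Windward, not > 75%, so Dmitri still does not control Windward.
No new person acquires control, so the clause is not triggered.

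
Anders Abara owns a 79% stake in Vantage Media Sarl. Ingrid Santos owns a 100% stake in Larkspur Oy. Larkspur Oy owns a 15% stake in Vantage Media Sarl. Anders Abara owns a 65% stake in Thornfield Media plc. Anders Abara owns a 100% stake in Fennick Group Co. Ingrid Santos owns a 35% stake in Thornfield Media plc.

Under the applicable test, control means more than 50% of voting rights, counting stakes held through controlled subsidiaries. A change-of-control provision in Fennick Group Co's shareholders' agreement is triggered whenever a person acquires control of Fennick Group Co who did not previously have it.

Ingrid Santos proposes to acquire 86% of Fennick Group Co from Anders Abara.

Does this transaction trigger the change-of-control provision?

The purchase adds only to Ingrid's holdings (Anders's stake shrinks), so Ingrid is the only person who could newly come to control Fennick.
Ingrid holds 100% of Larkspur, so Ingrid controls Larkspur.
Neither Ingrid nor any entity Ingrid controls holds any voting interest in Fennick.
So before the transaction, Ingrid does not control Fennick.
After the purchase, Ingrid holds 86% of Fennick directly, and Anders's stake falls to 14%.
Ingrid holds 86% of Fennick, so Ingrid controls Fennick.
Ingrid did not control Fennick before and does after, so the clause is triggered.

Yes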